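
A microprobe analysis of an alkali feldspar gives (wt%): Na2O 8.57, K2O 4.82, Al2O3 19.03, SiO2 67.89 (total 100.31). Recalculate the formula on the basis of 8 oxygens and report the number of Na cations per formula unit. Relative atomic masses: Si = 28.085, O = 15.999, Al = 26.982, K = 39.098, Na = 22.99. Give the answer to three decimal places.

8.57 wt% Na2O ÷ 61.979 g/mol = 0.13827 mol, giving 0.27654 Na and 0.13827 O.
4.82 wt% K2O ÷ 94.195 g/mol = 0.05117 mol, giving 0.10234 K and 0.05117 O.
19.03 wt% Al2O3 ÷ 101.961 g/mol = 0.18664 mol, giving 0.37328 Al and 0.55992 O.
67.89 wt% SiO2 ÷ 60.083 g/mol = 1.12994 mol, giving 1.12994 Si and 2.25988 O.
Oxygen sums to 3.00924; scaling by 8/3.00924 = 2.65848 puts the formula on 8 O.
Na: 0.27654 × 2.65848 = 0.735 atoms per formula unit.

0.735 Na apfu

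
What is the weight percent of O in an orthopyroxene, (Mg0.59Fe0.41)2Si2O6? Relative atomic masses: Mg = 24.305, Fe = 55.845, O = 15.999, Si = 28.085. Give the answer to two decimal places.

M((Mg0.59Fe0.41)2Si2O6) = 226.637 g/mol.
O contributes 6 × 15.999 = 95.994 g per mole.
95.994/226.637 = 0.4236 → 42.36%.

42.36 wt%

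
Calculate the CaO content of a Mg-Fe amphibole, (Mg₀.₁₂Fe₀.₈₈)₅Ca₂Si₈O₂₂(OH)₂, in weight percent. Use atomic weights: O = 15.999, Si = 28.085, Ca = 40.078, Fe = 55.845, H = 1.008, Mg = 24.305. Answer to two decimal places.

Molar mass of (Mg₀.₁₂Fe₀.₈₈)₅Ca₂Si₈O₂₂(OH)₂ = 0.60×24.305 + 4.40×55.845 + 2×40.078 + 8×28.085 + 24×15.999 + 2×1.008 = 951.129 g/mol.
Each formula unit contains 2 Ca, equivalent to 2/1 = 2.0000 mol CaO.
M(CaO) = 1×40.078 + 1×15.999 = 56.077 g/mol.
Mass of CaO per formula unit = 2.0000 × 56.077 = 112.154 g.
CaO wt% = 112.154 / 951.129 × 100 = 11.79%.

11.79 wt%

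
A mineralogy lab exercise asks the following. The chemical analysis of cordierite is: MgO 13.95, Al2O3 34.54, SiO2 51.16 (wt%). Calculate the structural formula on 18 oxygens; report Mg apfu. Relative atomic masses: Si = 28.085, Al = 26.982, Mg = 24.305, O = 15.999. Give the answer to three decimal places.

2.032 Mg apfu

13.95 wt% MgO ÷ 40.304 g/mol = 0.34612 mol, giving 0.34612 Mg and 0.34612 O.
34.54 wt% Al2O3 ÷ 101.961 g/mol = 0.33876 mol, giving 0.67752 Al and 1.01628 O.
51.16 wt% SiO2 ÷ 60.083 g/mol = 0.85149 mol, giving 0.85149 Si and 1.70298 O.
Oxygen sums to 3.06538; scaling by 18/3.06538 = 5.87203 puts the formula on 18 O.
Mg: 0.34612 × 5.87203 = 2.032 atoms per formula unit.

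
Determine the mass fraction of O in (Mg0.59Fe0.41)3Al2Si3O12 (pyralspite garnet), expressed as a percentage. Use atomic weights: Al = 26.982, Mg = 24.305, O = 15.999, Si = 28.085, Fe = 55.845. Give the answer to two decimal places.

Formula mass = 1.77×24.305 + 1.23×55.845 + 2×26.982 + 3×28.085 + 12×15.999 = 441.916 g/mol, of which 191.988 g is O.
So O makes up 191.988/441.916 = 0.4344 of the mass, i.e. 43.44%.

43.44 weight percent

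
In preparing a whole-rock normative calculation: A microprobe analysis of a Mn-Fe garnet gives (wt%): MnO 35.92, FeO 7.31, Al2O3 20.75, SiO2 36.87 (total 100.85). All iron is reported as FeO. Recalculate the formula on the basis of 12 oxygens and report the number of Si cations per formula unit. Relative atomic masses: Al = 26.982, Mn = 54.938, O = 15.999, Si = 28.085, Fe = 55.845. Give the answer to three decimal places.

3.011 Si apfu

MnO: 35.92/70.937 = 0.50636 mol → 0.50636 mol Mn, 0.50636 mol O.
FeO: 7.31/71.844 = 0.10175 mol → 0.10175 mol Fe, 0.10175 mol O.
Al2O3: 20.75/101.961 = 0.20351 mol → 0.40702 mol Al, 0.61053 mol O.
SiO2: 36.87/60.083 = 0.61365 mol → 0.61365 mol Si, 1.22730 mol O.
Total oxygen = 2.44594 mol. Normalization factor = 12/2.44594 = 4.90609.
Si per 12 O = 0.61365 × 4.90609 = 3.011.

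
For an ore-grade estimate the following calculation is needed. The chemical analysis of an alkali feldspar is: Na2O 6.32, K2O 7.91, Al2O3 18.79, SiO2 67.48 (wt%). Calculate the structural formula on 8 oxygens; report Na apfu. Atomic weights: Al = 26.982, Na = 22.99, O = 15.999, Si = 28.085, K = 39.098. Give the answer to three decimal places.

Na2O (M=61.979): mol = 0.10197; Na = 0.20394, O = 0.10197.
K2O (M=94.195): mol = 0.08397; K = 0.16794, O = 0.08397.
Al2O3 (M=101.961): mol = 0.18429; Al = 0.36858, O = 0.55287.
SiO2 (M=60.083): mol = 1.12311; Si = 1.12311, O = 2.24622.
ΣO = 2.98503; factor = 8/ΣO = 2.68004.
Na apfu = 0.20394 × 2.68004 = 0.547.

0.547 Na apfu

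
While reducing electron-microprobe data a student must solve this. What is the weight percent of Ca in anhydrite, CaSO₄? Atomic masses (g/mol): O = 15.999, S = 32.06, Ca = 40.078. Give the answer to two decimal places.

Formula mass = 1×40.078 + 1×32.06 + 4×15.999 = 136.134 g/mol, of which 40.078 g is Ca.
So Ca makes up 40.078/136.134 = 0.2944 of the mass, i.e. 29.44%.

29.44 wt%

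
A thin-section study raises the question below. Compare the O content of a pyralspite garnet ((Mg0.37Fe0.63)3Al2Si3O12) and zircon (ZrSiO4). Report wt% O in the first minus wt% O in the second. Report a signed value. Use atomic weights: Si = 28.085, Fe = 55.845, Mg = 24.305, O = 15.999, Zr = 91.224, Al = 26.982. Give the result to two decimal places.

O in (Mg0.37Fe0.63)3Al2Si3O12: molar mass 462.733 g/mol; 12×15.999 = 191.988 g → 41.49 wt%.
O in ZrSiO4: molar mass 183.305 g/mol; 4×15.999 = 63.996 g → 34.91 wt%.
Difference = 41.49 − 34.91 = 6.58 percentage points.

6.58 percentage points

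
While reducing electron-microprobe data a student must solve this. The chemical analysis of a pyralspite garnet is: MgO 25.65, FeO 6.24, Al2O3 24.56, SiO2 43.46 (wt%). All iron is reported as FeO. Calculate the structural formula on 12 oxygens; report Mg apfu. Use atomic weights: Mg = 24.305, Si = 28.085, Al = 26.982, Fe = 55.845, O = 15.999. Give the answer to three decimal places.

25.65 wt% MgO ÷ 40.304 g/mol = 0.63641 mol, giving 0.63641 Mg and 0.63641 O.
6.24 wt% FeO ÷ 71.844 g/mol = 0.08685 mol, giving 0.08685 Fe and 0.08685 O.
24.56 wt% Al2O3 ÷ 101.961 g/mol = 0.24088 mol, giving 0.48176 Al and 0.72264 O.
43.46 wt% SiO2 ÷ 60.083 g/mol = 0.72333 mol, giving 0.72333 Si and 1.44666 O.
Oxygen sums to 2.89256; scaling by 12/2.89256 = 4.14857 puts the formula on 12 O.
Mg: 0.63641 × 4.14857 = 2.640 atoms per formula unit.

2.640 Mg apfu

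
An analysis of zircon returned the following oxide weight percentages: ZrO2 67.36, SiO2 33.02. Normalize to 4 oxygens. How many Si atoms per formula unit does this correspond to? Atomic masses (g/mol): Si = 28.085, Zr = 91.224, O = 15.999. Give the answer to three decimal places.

67.36 wt% ZrO2 ÷ 123.222 g/mol = 0.54666 mol, giving 0.54666 Zr and 1.09332 O.
33.02 wt% SiO2 ÷ 60.083 g/mol = 0.54957 mol, giving 0.54957 Si and 1.09914 O.
Oxygen sums to 2.19246; scaling by 4/2.19246 = 1.82443 puts the formula on 4 O.
Si: 0.54957 × 1.82443 = 1.003 atoms per formula unit.

1.003 Si apfu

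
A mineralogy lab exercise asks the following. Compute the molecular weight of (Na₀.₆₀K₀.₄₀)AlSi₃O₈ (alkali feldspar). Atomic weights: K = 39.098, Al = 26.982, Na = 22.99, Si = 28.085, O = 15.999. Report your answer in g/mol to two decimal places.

268.66 g/mol

M = 0.60·22.99 + 0.40·39.098 + 1·26.982 + 3·28.085 + 8·15.999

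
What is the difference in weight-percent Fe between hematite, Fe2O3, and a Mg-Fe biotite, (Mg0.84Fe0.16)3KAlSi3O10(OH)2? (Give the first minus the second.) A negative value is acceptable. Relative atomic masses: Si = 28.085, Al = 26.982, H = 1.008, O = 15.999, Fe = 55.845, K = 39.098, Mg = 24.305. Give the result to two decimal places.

63.74 percentage points

Fe in Fe2O3: molar mass 159.687 g/mol; 2×55.845 = 111.690 g → 69.94 wt%.
Fe in (Mg0.84Fe0.16)3KAlSi3O10(OH)2: molar mass 432.393 g/mol; 0.48×55.845 = 26.806 g → 6.20 wt%.
Difference = 69.94 − 6.20 = 63.74 percentage points.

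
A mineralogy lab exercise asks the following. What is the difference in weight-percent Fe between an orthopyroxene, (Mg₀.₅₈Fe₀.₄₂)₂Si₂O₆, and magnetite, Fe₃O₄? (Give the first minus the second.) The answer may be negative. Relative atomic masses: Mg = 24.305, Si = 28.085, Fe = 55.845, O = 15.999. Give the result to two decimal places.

-51.72 percentage points

Fe in (Mg₀.₅₈Fe₀.₄₂)₂Si₂O₆: molar mass 227.268 g/mol; 0.84×55.845 = 46.910 g → 20.64 wt%.
Fe in Fe₃O₄: molar mass 231.531 g/mol; 3×55.845 = 167.535 g → 72.36 wt%.
Difference = 20.64 − 72.36 = -51.72 percentage points.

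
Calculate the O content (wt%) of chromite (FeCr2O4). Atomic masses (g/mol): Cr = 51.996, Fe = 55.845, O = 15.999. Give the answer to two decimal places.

28.59 wt%

M(FeCr2O4) = 223.833 g/mol.
O contributes 4 × 15.999 = 63.996 g per mole.
63.996/223.833 = 0.2859 → 28.59%.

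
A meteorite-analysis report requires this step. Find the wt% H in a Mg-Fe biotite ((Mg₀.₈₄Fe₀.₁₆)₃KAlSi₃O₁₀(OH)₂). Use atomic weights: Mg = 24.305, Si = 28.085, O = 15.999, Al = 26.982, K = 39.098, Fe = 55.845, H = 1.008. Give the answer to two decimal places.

M((Mg₀.₈₄Fe₀.₁₆)₃KAlSi₃O₁₀(OH)₂) = 432.393 g/mol.
H contributes 2 × 1.008 = 2.016 g per mole.
2.016/432.393 = 0.0047 → 0.47%.

0.47 mass %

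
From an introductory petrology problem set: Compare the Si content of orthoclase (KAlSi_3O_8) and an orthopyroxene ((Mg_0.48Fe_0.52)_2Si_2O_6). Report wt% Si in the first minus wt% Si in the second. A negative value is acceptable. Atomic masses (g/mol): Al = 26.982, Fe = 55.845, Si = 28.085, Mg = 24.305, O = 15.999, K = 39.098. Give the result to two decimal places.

First mineral: 84.255 g Si in 278.327 g formula = 30.27 wt% Si.
Second mineral: 56.170 g Si in 233.576 g formula = 24.05 wt% Si.
30.27% − 24.05% gives a difference of 6.22 percentage points.

6.22 percentage points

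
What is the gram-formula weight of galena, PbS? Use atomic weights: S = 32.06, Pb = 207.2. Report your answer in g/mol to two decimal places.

239.26 g/mol

Pb: 1 × 207.2 = 207.2000
S: 1 × 32.06 = 32.0600
Summing the contributions gives the formula mass.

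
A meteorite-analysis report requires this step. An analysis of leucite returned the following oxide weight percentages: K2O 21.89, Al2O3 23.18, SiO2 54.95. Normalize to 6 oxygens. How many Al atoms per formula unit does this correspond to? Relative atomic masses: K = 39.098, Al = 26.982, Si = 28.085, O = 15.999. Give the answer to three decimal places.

K2O: 21.89/94.195 = 0.23239 mol → 0.46478 mol K, 0.23239 mol O.
Al2O3: 23.18/101.961 = 0.22734 mol → 0.45468 mol Al, 0.68202 mol O.
SiO2: 54.95/60.083 = 0.91457 mol → 0.91457 mol Si, 1.82914 mol O.
Total oxygen = 2.74355 mol. Normalization factor = 6/2.74355 = 2.18695.
Al per 6 O = 0.45468 × 2.18695 = 0.994.

0.994 Al apfu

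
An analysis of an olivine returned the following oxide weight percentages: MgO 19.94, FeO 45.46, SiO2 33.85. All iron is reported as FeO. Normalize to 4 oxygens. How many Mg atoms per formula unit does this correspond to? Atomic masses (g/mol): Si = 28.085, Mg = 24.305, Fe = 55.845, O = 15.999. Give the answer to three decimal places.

MgO: 19.94/40.304 = 0.49474 mol → 0.49474 mol Mg, 0.49474 mol O.
FeO: 45.46/71.844 = 0.63276 mol → 0.63276 mol Fe, 0.63276 mol O.
SiO2: 33.85/60.083 = 0.56339 mol → 0.56339 mol Si, 1.12678 mol O.
Total oxygen = 2.25428 mol. Normalization factor = 4/2.25428 = 1.77440.
Mg per 4 O = 0.49474 × 1.77440 = 0.878.

0.878 Mg apfu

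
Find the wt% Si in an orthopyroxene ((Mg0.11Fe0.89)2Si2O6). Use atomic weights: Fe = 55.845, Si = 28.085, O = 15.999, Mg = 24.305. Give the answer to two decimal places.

Molar mass of (Mg0.11Fe0.89)2Si2O6: 0.22×24.305 + 1.78×55.845 + 2×28.085 + 6×15.999 = 256.915 g/mol.
Mass of Si per formula unit: 2 × 28.085 = 56.170 g.
Weight fraction Si = 56.170 / 256.915 = 0.2186.

21.86 weight percent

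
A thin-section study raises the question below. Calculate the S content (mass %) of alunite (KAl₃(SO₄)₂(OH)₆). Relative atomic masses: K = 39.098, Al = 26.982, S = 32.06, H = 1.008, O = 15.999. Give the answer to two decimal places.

Formula mass = 1*39.098 + 3*26.982 + 2*32.06 + 14*15.999 + 6*1.008 = 414.198 g/mol, of which 64.120 g is S.
So S makes up 64.120/414.198 = 0.1548 of the mass, i.e. 15.48%.

15.48 mass %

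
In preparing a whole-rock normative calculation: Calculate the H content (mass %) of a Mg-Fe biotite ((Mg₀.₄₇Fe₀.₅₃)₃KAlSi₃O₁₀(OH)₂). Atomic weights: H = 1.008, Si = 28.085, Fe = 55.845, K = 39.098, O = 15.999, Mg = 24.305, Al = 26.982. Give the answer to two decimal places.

0.43 mass %

M((Mg₀.₄₇Fe₀.₅₃)₃KAlSi₃O₁₀(OH)₂) = 467.403 g/mol.
H contributes 2 × 1.008 = 2.016 g per mole.
2.016/467.403 = 0.0043 → 0.43%.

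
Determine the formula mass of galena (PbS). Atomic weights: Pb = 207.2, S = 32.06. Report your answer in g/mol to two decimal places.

239.26 g/mol

The formula mass is the sum 1*207.2 + 1*32.06.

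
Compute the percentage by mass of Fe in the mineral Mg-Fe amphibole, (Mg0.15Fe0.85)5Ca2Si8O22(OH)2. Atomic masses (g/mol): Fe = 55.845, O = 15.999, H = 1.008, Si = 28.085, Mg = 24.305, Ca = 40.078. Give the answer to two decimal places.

25.08 weight percent

Formula mass = 0.75*24.305 + 4.25*55.845 + 2*40.078 + 8*28.085 + 24*15.999 + 2*1.008 = 946.398 g/mol, of which 237.341 g is Fe.
So Fe makes up 237.341/946.398 = 0.2508 of the mass, i.e. 25.08%.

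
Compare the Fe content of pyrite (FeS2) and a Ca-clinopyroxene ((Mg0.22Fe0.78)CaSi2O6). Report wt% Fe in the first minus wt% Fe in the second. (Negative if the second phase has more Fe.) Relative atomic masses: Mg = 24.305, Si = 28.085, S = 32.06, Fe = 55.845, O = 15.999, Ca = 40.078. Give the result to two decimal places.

28.49 percentage points

First mineral: 55.845 g Fe in 119.965 g formula = 46.55 wt% Fe.
Second mineral: 43.559 g Fe in 241.148 g formula = 18.06 wt% Fe.
46.55% − 18.06% gives a difference of 28.49 percentage points.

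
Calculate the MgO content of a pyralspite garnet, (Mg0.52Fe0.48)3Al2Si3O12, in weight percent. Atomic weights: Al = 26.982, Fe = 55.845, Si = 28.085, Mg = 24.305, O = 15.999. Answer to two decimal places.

M((Mg0.52Fe0.48)3Al2Si3O12) = 448.540 g/mol; M(MgO) = 40.304 g/mol.
Moles MgO per formula unit = 1.56 Mg ÷ 1 = 1.5600.
MgO fraction = (1.5600 × 40.304) / 448.540 = 62.874/448.540 = 0.1402.

14.02 wt%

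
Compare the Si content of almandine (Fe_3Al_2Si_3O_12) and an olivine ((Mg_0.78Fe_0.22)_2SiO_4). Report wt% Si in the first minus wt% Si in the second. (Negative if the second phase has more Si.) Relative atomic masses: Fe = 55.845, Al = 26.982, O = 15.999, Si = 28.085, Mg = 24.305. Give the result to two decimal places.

-1.24 percentage points

Si in Fe_3Al_2Si_3O_12: molar mass 497.742 g/mol; 3×28.085 = 84.255 g → 16.93 wt%.
Si in (Mg_0.78Fe_0.22)_2SiO_4: molar mass 154.569 g/mol; 1×28.085 = 28.085 g → 18.17 wt%.
Difference = 16.93 − 18.17 = -1.24 percentage points.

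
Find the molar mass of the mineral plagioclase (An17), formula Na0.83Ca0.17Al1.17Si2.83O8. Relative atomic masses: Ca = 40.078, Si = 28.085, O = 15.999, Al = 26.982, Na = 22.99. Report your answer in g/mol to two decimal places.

The formula mass is the sum 0.83×22.99 + 0.17×40.078 + 1.17×26.982 + 2.83×28.085 + 8×15.999.

264.94 g/mol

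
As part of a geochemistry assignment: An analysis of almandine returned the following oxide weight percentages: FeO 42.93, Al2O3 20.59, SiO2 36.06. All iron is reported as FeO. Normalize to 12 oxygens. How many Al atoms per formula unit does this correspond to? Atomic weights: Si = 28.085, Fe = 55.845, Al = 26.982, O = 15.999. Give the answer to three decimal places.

2.016 Al apfu

FeO: 42.93/71.844 = 0.59754 mol → 0.59754 mol Fe, 0.59754 mol O.
Al2O3: 20.59/101.961 = 0.20194 mol → 0.40388 mol Al, 0.60582 mol O.
SiO2: 36.06/60.083 = 0.60017 mol → 0.60017 mol Si, 1.20034 mol O.
Total oxygen = 2.40370 mol. Normalization factor = 12/2.40370 = 4.99230.
Al per 12 O = 0.40388 × 4.99230 = 2.016.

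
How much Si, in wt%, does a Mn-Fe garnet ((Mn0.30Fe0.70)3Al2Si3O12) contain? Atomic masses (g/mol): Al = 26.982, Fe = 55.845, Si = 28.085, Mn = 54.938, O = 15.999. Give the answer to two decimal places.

16.96 wt%

M((Mn0.30Fe0.70)3Al2Si3O12) = 496.926 g/mol.
Si contributes 3 × 28.085 = 84.255 g per mole.
84.255/496.926 = 0.1696 → 16.96%.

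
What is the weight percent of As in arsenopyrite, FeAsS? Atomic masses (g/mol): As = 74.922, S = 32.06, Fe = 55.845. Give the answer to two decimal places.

46.01 wt%

Formula mass = 1*55.845 + 1*74.922 + 1*32.06 = 162.827 g/mol, of which 74.922 g is As.
So As makes up 74.922/162.827 = 0.4601 of the mass, i.e. 46.01%.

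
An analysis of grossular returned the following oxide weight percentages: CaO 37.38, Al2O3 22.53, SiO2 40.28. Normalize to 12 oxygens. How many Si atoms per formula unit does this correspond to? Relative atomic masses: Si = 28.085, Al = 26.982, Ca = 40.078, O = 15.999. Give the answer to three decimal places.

CaO (M=56.077): mol = 0.66658; Ca = 0.66658, O = 0.66658.
Al2O3 (M=101.961): mol = 0.22097; Al = 0.44194, O = 0.66291.
SiO2 (M=60.083): mol = 0.67041; Si = 0.67041, O = 1.34082.
ΣO = 2.67031; factor = 12/ΣO = 4.49386.
Si apfu = 0.67041 × 4.49386 = 3.013.

3.013 Si apfu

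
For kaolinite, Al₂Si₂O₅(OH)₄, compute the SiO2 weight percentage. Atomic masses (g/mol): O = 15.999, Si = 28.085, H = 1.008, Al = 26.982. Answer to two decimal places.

46.55 wt%

Formula mass = 258.157 g/mol.
2 Si → 2.0000 mol SiO2 per formula unit; M(SiO2) = 60.083, so SiO2 mass = 120.166 g.
120.166/258.157 × 100 = 46.55 wt%.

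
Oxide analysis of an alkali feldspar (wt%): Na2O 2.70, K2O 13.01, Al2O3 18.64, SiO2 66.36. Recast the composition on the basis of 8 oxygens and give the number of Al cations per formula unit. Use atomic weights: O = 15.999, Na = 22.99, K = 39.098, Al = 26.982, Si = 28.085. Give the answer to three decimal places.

0.995 Al apfu

Na2O: 2.70/61.979 = 0.04356 mol → 0.08712 mol Na, 0.04356 mol O.
K2O: 13.01/94.195 = 0.13812 mol → 0.27624 mol K, 0.13812 mol O.
Al2O3: 18.64/101.961 = 0.18281 mol → 0.36562 mol Al, 0.54843 mol O.
SiO2: 66.36/60.083 = 1.10447 mol → 1.10447 mol Si, 2.20894 mol O.
Total oxygen = 2.93905 mol. Normalization factor = 8/2.93905 = 2.72197.
Al per 8 O = 0.36562 × 2.72197 = 0.995.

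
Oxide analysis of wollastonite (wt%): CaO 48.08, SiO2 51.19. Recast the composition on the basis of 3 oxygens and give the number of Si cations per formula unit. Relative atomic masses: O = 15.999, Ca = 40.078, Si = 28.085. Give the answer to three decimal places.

0.998 Si apfu

CaO (M=56.077): mol = 0.85739; Ca = 0.85739, O = 0.85739.
SiO2 (M=60.083): mol = 0.85199; Si = 0.85199, O = 1.70398.
ΣO = 2.56137; factor = 3/ΣO = 1.17125.
Si apfu = 0.85199 × 1.17125 = 0.998.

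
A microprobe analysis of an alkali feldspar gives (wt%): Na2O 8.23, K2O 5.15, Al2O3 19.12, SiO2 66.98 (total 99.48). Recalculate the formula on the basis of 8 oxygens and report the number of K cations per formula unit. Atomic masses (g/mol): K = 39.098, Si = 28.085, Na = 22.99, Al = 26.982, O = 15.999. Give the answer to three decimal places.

0.294 K apfu

8.23 wt% Na2O ÷ 61.979 g/mol = 0.13279 mol, giving 0.26558 Na and 0.13279 O.
5.15 wt% K2O ÷ 94.195 g/mol = 0.05467 mol, giving 0.10934 K and 0.05467 O.
19.12 wt% Al2O3 ÷ 101.961 g/mol = 0.18752 mol, giving 0.37504 Al and 0.56256 O.
66.98 wt% SiO2 ÷ 60.083 g/mol = 1.11479 mol, giving 1.11479 Si and 2.22958 O.
Oxygen sums to 2.97960; scaling by 8/2.97960 = 2.68492 puts the formula on 8 O.
K: 0.10934 × 2.68492 = 0.294 atoms per formula unit.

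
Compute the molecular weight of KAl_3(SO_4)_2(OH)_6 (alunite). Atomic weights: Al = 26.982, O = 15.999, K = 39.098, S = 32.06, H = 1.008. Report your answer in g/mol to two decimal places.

M = 1·39.098 + 3·26.982 + 2·32.06 + 14·15.999 + 6·1.008

414.20 g/mol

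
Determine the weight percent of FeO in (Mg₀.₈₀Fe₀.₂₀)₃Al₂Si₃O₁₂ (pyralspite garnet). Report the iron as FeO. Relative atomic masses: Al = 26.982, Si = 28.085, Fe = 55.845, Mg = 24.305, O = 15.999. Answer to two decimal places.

10.21 wt%

M((Mg₀.₈₀Fe₀.₂₀)₃Al₂Si₃O₁₂) = 422.046 g/mol; M(FeO) = 71.844 g/mol.
Moles FeO per formula unit = 0.60 Fe ÷ 1 = 0.6000.
FeO fraction = (0.6000 × 71.844) / 422.046 = 43.106/422.046 = 0.1021.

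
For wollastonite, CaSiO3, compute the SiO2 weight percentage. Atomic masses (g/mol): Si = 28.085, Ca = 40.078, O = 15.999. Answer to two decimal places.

Molar mass of CaSiO3 = 1*40.078 + 1*28.085 + 3*15.999 = 116.160 g/mol.
Each formula unit contains 1 Si, equivalent to 1/1 = 1.0000 mol SiO2.
M(SiO2) = 1×28.085 + 2×15.999 = 60.083 g/mol.
Mass of SiO2 per formula unit = 1.0000 × 60.083 = 60.083 g.
SiO2 wt% = 60.083 / 116.160 × 100 = 51.72%.

51.72 wt%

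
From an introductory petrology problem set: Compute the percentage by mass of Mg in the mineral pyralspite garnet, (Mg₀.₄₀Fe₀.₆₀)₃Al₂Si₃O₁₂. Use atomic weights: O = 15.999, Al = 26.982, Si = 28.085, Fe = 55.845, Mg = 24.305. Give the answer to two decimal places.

6.34 mass %

M((Mg₀.₄₀Fe₀.₆₀)₃Al₂Si₃O₁₂) = 459.894 g/mol.
Mg contributes 1.20 × 24.305 = 29.166 g per mole.
29.166/459.894 = 0.0634 → 6.34%.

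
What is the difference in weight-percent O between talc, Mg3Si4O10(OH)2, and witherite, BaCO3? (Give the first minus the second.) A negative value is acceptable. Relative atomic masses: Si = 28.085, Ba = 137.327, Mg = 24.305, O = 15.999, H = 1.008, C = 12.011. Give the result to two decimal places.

M(Mg3Si4O10(OH)2) = 379.259 g/mol, so wt% O = 191.988/379.259 × 100 = 50.62%.
M(BaCO3) = 197.335 g/mol, so wt% O = 47.997/197.335 × 100 = 24.32%.
50.62 − 24.32 = 26.30 pp.

26.30 percentage points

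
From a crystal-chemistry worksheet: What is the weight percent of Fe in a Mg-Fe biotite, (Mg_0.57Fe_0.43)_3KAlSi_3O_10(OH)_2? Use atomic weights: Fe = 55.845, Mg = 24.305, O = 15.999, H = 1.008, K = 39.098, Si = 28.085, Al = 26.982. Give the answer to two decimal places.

15.73 weight percent

M((Mg_0.57Fe_0.43)_3KAlSi_3O_10(OH)_2) = 457.941 g/mol.
Fe contributes 1.29 × 55.845 = 72.040 g per mole.
72.040/457.941 = 0.1573 → 15.73%.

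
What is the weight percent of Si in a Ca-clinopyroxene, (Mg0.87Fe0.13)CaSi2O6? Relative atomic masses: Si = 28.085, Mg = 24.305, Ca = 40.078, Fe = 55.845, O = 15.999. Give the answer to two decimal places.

Formula mass = 0.87×24.305 + 0.13×55.845 + 1×40.078 + 2×28.085 + 6×15.999 = 220.647 g/mol, of which 56.170 g is Si.
So Si makes up 56.170/220.647 = 0.2546 of the mass, i.e. 25.46%.

25.46 weight percent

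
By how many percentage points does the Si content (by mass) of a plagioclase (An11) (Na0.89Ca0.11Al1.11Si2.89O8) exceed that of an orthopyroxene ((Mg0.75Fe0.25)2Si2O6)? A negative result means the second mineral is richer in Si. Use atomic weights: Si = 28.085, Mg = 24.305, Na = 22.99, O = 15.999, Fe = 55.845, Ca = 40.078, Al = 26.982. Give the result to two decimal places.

First mineral: 81.166 g Si in 263.977 g formula = 30.75 wt% Si.
Second mineral: 56.170 g Si in 216.544 g formula = 25.94 wt% Si.
30.75% − 25.94% gives a difference of 4.81 percentage points.

4.81 percentage points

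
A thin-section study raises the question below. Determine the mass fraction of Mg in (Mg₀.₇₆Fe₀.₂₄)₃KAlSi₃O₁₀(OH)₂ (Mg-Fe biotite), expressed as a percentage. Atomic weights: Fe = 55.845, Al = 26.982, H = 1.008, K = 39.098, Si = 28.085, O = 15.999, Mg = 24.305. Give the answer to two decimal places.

12.60 weight percent

Molar mass of (Mg₀.₇₆Fe₀.₂₄)₃KAlSi₃O₁₀(OH)₂: 2.28*24.305 + 0.72*55.845 + 1*39.098 + 1*26.982 + 3*28.085 + 12*15.999 + 2*1.008 = 439.963 g/mol.
Mass of Mg per formula unit: 2.28 × 24.305 = 55.415 g.
Weight fraction Mg = 55.415 / 439.963 = 0.1260.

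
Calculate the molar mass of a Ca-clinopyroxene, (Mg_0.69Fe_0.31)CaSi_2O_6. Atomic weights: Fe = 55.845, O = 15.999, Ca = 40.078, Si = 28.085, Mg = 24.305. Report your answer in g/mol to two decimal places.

M = 0.69·24.305 + 0.31·55.845 + 1·40.078 + 2·28.085 + 6·15.999

226.32 g/mol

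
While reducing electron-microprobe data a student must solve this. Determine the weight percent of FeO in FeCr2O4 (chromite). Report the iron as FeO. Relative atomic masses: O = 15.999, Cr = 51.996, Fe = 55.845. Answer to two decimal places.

Molar mass of FeCr2O4 = 1·55.845 + 2·51.996 + 4·15.999 = 223.833 g/mol.
Each formula unit contains 1 Fe, equivalent to 1/1 = 1.0000 mol FeO.
M(FeO) = 1×55.845 + 1×15.999 = 71.844 g/mol.
Mass of FeO per formula unit = 1.0000 × 71.844 = 71.844 g.
FeO wt% = 71.844 / 223.833 × 100 = 32.10%.

32.10 wt%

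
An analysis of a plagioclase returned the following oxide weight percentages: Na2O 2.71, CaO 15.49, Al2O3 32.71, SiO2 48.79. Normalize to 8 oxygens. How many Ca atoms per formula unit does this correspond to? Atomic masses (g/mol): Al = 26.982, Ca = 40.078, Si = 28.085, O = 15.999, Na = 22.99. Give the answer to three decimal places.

Na2O (M=61.979): mol = 0.04372; Na = 0.08744, O = 0.04372.
CaO (M=56.077): mol = 0.27623; Ca = 0.27623, O = 0.27623.
Al2O3 (M=101.961): mol = 0.32081; Al = 0.64162, O = 0.96243.
SiO2 (M=60.083): mol = 0.81204; Si = 0.81204, O = 1.62408.
ΣO = 2.90646; factor = 8/ΣO = 2.75249.
Ca apfu = 0.27623 × 2.75249 = 0.760.

0.760 Ca apfu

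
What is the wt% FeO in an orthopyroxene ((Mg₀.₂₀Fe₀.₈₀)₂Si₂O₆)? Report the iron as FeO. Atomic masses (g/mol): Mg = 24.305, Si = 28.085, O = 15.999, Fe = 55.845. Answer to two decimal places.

Molar mass of (Mg₀.₂₀Fe₀.₈₀)₂Si₂O₆ = 0.40*24.305 + 1.60*55.845 + 2*28.085 + 6*15.999 = 251.238 g/mol.
Each formula unit contains 1.60 Fe, equivalent to 1.60/1 = 1.6000 mol FeO.
M(FeO) = 1×55.845 + 1×15.999 = 71.844 g/mol.
Mass of FeO per formula unit = 1.6000 × 71.844 = 114.950 g.
FeO wt% = 114.950 / 251.238 × 100 = 45.75%.

45.75 wt%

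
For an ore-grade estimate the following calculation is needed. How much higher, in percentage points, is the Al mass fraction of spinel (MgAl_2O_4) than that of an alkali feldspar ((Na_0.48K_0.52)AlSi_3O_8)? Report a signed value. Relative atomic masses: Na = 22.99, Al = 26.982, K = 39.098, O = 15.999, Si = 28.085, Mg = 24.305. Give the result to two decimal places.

27.96 percentage points

First mineral: 53.964 g Al in 142.265 g formula = 37.93 wt% Al.
Second mineral: 26.982 g Al in 270.595 g formula = 9.97 wt% Al.
37.93% − 9.97% gives a difference of 27.96 percentage points.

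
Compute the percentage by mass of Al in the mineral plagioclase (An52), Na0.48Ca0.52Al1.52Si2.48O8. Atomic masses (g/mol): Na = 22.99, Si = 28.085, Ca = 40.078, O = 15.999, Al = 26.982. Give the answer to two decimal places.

15.16 weight percent

M(Na0.48Ca0.52Al1.52Si2.48O8) = 270.531 g/mol.
Al contributes 1.52 × 26.982 = 41.013 g per mole.
41.013/270.531 = 0.1516 → 15.16%.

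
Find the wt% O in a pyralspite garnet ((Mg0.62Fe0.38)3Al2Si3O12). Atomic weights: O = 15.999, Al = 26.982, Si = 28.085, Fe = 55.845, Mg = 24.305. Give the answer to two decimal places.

43.73 wt%

M((Mg0.62Fe0.38)3Al2Si3O12) = 439.078 g/mol.
O contributes 12 × 15.999 = 191.988 g per mole.
191.988/439.078 = 0.4373 → 43.73%.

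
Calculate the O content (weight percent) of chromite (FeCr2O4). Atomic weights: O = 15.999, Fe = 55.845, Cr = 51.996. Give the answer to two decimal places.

28.59 weight percent

Formula mass = 1·55.845 + 2·51.996 + 4·15.999 = 223.833 g/mol, of which 63.996 g is O.
So O makes up 63.996/223.833 = 0.2859 of the mass, i.e. 28.59%.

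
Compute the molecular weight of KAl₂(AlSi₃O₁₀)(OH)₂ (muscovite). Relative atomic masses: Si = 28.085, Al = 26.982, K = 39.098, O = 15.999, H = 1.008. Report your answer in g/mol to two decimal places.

K: 1 × 39.098 = 39.0980
Al: 3 × 26.982 = 80.9460
Si: 3 × 28.085 = 84.2550
O: 12 × 15.999 = 191.9880
H: 2 × 1.008 = 2.0160
Summing the contributions gives the formula mass.

398.30 g/mol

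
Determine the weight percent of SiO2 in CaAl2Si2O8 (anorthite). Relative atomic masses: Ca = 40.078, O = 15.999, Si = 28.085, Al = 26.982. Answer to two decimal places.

Molar mass of CaAl2Si2O8 = 1·40.078 + 2·26.982 + 2·28.085 + 8·15.999 = 278.204 g/mol.
Each formula unit contains 2 Si, equivalent to 2/1 = 2.0000 mol SiO2.
M(SiO2) = 1×28.085 + 2×15.999 = 60.083 g/mol.
Mass of SiO2 per formula unit = 2.0000 × 60.083 = 120.166 g.
SiO2 wt% = 120.166 / 278.204 × 100 = 43.19%.

43.19 wt%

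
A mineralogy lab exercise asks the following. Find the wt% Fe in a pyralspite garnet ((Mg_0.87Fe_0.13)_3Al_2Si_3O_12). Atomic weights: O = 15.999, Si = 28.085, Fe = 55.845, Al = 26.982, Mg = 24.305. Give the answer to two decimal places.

5.24 mass %

M((Mg_0.87Fe_0.13)_3Al_2Si_3O_12) = 415.423 g/mol.
Fe contributes 0.39 × 55.845 = 21.780 g per mole.
21.780/415.423 = 0.0524 → 5.24%.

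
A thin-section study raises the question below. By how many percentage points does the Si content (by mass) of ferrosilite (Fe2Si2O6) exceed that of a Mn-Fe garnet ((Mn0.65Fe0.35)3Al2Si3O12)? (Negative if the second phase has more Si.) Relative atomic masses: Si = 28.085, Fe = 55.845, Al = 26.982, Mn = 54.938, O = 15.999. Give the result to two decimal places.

4.30 percentage points

Si in Fe2Si2O6: molar mass 263.854 g/mol; 2×28.085 = 56.170 g → 21.29 wt%.
Si in (Mn0.65Fe0.35)3Al2Si3O12: molar mass 495.973 g/mol; 3×28.085 = 84.255 g → 16.99 wt%.
Difference = 21.29 − 16.99 = 4.30 percentage points.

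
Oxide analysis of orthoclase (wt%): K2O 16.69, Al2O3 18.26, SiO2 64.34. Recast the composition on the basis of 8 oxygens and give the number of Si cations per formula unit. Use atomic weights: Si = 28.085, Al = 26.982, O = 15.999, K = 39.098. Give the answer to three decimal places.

2.999 Si apfu

K2O: 16.69/94.195 = 0.17719 mol → 0.35438 mol K, 0.17719 mol O.
Al2O3: 18.26/101.961 = 0.17909 mol → 0.35818 mol Al, 0.53727 mol O.
SiO2: 64.34/60.083 = 1.07085 mol → 1.07085 mol Si, 2.14170 mol O.
Total oxygen = 2.85616 mol. Normalization factor = 8/2.85616 = 2.80096.
Si per 8 O = 1.07085 × 2.80096 = 2.999.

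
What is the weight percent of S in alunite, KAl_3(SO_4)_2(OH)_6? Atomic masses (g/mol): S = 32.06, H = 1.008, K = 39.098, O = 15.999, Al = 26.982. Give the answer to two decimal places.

M(KAl_3(SO_4)_2(OH)_6) = 414.198 g/mol.
S contributes 2 × 32.06 = 64.120 g per mole.
64.120/414.198 = 0.1548 → 15.48%.

15.48 wt%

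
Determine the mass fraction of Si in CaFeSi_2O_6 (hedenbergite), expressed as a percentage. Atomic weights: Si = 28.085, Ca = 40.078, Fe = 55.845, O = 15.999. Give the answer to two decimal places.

22.64 wt%

Formula mass = 1×40.078 + 1×55.845 + 2×28.085 + 6×15.999 = 248.087 g/mol, of which 56.170 g is Si.
So Si makes up 56.170/248.087 = 0.2264 of the mass, i.e. 22.64%.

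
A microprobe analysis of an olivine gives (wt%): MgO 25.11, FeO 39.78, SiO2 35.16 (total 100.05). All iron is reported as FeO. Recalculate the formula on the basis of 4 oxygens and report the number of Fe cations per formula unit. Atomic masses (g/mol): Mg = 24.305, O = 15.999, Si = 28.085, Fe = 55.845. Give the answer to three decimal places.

0.944 Fe apfu

25.11 wt% MgO ÷ 40.304 g/mol = 0.62302 mol, giving 0.62302 Mg and 0.62302 O.
39.78 wt% FeO ÷ 71.844 g/mol = 0.55370 mol, giving 0.55370 Fe and 0.55370 O.
35.16 wt% SiO2 ÷ 60.083 g/mol = 0.58519 mol, giving 0.58519 Si and 1.17038 O.
Oxygen sums to 2.34710; scaling by 4/2.34710 = 1.70423 puts the formula on 4 O.
Fe: 0.55370 × 1.70423 = 0.944 atoms per formula unit.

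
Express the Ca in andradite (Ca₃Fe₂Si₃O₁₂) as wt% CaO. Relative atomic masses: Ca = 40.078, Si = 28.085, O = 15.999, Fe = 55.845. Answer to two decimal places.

33.11 wt%

Formula mass = 508.167 g/mol.
3 Ca → 3.0000 mol CaO per formula unit; M(CaO) = 56.077, so CaO mass = 168.231 g.
168.231/508.167 × 100 = 33.11 wt%.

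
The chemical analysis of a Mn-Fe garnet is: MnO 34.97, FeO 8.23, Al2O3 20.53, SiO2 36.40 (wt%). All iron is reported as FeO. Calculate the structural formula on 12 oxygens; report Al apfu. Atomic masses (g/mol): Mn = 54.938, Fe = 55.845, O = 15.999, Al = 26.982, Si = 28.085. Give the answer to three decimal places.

MnO: 34.97/70.937 = 0.49297 mol → 0.49297 mol Mn, 0.49297 mol O.
FeO: 8.23/71.844 = 0.11455 mol → 0.11455 mol Fe, 0.11455 mol O.
Al2O3: 20.53/101.961 = 0.20135 mol → 0.40270 mol Al, 0.60405 mol O.
SiO2: 36.40/60.083 = 0.60583 mol → 0.60583 mol Si, 1.21166 mol O.
Total oxygen = 2.42323 mol. Normalization factor = 12/2.42323 = 4.95207.
Al per 12 O = 0.40270 × 4.95207 = 1.994.

1.994 Al apfu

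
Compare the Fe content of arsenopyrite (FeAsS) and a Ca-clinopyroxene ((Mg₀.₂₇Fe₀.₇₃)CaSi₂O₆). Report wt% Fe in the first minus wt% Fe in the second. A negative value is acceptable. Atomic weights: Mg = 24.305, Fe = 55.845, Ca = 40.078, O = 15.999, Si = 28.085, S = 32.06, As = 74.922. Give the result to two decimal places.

M(FeAsS) = 162.827 g/mol, so wt% Fe = 55.845/162.827 × 100 = 34.30%.
M((Mg₀.₂₇Fe₀.₇₃)CaSi₂O₆) = 239.571 g/mol, so wt% Fe = 40.767/239.571 × 100 = 17.02%.
34.30 − 17.02 = 17.28 pp.

17.28 percentage points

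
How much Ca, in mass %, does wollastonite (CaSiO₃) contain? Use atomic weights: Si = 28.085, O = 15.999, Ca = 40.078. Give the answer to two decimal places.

M(CaSiO₃) = 116.160 g/mol.
Ca contributes 1 × 40.078 = 40.078 g per mole.
40.078/116.160 = 0.3450 → 34.50%.

34.50 mass %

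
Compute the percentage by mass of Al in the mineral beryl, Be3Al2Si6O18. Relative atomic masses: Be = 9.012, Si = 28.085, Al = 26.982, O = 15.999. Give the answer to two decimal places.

Molar mass of Be3Al2Si6O18: 3×9.012 + 2×26.982 + 6×28.085 + 18×15.999 = 537.492 g/mol.
Mass of Al per formula unit: 2 × 26.982 = 53.964 g.
Weight fraction Al = 53.964 / 537.492 = 0.1004.

10.04 mass %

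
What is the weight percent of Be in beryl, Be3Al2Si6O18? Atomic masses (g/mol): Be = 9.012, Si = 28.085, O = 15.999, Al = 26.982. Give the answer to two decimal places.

Formula mass = 3×9.012 + 2×26.982 + 6×28.085 + 18×15.999 = 537.492 g/mol, of which 27.036 g is Be.
So Be makes up 27.036/537.492 = 0.0503 of the mass, i.e. 5.03%.

5.03 weight percent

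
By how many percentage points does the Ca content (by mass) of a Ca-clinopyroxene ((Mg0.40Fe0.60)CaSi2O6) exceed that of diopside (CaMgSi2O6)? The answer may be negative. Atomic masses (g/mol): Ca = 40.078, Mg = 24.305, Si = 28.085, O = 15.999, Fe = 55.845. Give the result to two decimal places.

First mineral: 40.078 g Ca in 235.471 g formula = 17.02 wt% Ca.
Second mineral: 40.078 g Ca in 216.547 g formula = 18.51 wt% Ca.
17.02% − 18.51% gives a difference of -1.49 percentage points.

-1.49 percentage points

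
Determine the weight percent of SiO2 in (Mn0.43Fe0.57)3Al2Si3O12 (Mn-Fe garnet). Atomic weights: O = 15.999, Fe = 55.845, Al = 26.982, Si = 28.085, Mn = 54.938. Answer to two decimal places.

M((Mn0.43Fe0.57)3Al2Si3O12) = 496.572 g/mol; M(SiO2) = 60.083 g/mol.
Moles SiO2 per formula unit = 3 Si ÷ 1 = 3.0000.
SiO2 fraction = (3.0000 × 60.083) / 496.572 = 180.249/496.572 = 0.3630.

36.30 wt%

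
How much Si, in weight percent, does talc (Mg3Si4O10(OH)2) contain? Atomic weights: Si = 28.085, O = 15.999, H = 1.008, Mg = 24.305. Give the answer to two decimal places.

M(Mg3Si4O10(OH)2) = 379.259 g/mol.
Si contributes 4 × 28.085 = 112.340 g per mole.
112.340/379.259 = 0.2962 → 29.62%.

29.62 weight percent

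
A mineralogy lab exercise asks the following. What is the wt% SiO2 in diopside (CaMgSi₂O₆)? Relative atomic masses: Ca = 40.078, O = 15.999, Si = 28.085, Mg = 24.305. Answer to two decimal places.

55.49 wt%

M(CaMgSi₂O₆) = 216.547 g/mol; M(SiO2) = 60.083 g/mol.
Moles SiO2 per formula unit = 2 Si ÷ 1 = 2.0000.
SiO2 fraction = (2.0000 × 60.083) / 216.547 = 120.166/216.547 = 0.5549.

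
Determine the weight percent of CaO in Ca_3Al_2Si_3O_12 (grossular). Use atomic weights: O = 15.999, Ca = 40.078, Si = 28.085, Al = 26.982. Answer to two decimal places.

Molar mass of Ca_3Al_2Si_3O_12 = 3×40.078 + 2×26.982 + 3×28.085 + 12×15.999 = 450.441 g/mol.
Each formula unit contains 3 Ca, equivalent to 3/1 = 3.0000 mol CaO.
M(CaO) = 1×40.078 + 1×15.999 = 56.077 g/mol.
Mass of CaO per formula unit = 3.0000 × 56.077 = 168.231 g.
CaO wt% = 168.231 / 450.441 × 100 = 37.35%.

37.35 wt%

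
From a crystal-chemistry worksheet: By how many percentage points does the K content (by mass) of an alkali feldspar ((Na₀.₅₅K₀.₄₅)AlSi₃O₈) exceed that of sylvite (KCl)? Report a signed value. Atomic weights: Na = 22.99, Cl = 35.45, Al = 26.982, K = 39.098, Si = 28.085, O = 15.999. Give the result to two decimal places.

-45.92 percentage points

K in (Na₀.₅₅K₀.₄₅)AlSi₃O₈: molar mass 269.468 g/mol; 0.45×39.098 = 17.594 g → 6.53 wt%.
K in KCl: molar mass 74.548 g/mol; 1×39.098 = 39.098 g → 52.45 wt%.
Difference = 6.53 − 52.45 = -45.92 percentage points.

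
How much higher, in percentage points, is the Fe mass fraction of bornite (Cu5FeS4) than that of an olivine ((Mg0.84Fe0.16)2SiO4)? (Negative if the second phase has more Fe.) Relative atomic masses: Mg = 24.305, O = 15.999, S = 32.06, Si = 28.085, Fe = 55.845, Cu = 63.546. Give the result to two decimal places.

First mineral: 55.845 g Fe in 501.815 g formula = 11.13 wt% Fe.
Second mineral: 17.870 g Fe in 150.784 g formula = 11.85 wt% Fe.
11.13% − 11.85% gives a difference of -0.72 percentage points.

-0.72 percentage points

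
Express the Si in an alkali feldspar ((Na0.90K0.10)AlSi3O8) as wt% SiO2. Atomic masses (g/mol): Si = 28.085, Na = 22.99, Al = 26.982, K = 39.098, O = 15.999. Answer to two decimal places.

M((Na0.90K0.10)AlSi3O8) = 263.830 g/mol; M(SiO2) = 60.083 g/mol.
Moles SiO2 per formula unit = 3 Si ÷ 1 = 3.0000.
SiO2 fraction = (3.0000 × 60.083) / 263.830 = 180.249/263.830 = 0.6832.

68.32 wt%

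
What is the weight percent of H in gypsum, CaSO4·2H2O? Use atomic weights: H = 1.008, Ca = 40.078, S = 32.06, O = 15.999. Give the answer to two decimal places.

2.34 mass %

M(CaSO4·2H2O) = 172.164 g/mol.
H contributes 4 × 1.008 = 4.032 g per mole.
4.032/172.164 = 0.0234 → 2.34%.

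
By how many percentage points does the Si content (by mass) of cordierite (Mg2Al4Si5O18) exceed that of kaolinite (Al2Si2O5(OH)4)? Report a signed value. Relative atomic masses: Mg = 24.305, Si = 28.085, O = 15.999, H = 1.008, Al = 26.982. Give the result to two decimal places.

Si in Mg2Al4Si5O18: molar mass 584.945 g/mol; 5×28.085 = 140.425 g → 24.01 wt%.
Si in Al2Si2O5(OH)4: molar mass 258.157 g/mol; 2×28.085 = 56.170 g → 21.76 wt%.
Difference = 24.01 − 21.76 = 2.25 percentage points.

2.25 percentage points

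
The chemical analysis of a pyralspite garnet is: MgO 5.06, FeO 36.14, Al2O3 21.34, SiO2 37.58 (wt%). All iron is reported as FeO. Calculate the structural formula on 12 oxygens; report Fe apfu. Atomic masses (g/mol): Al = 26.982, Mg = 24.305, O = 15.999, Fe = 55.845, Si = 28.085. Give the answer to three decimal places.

MgO: 5.06/40.304 = 0.12555 mol → 0.12555 mol Mg, 0.12555 mol O.
FeO: 36.14/71.844 = 0.50303 mol → 0.50303 mol Fe, 0.50303 mol O.
Al2O3: 21.34/101.961 = 0.20930 mol → 0.41860 mol Al, 0.62790 mol O.
SiO2: 37.58/60.083 = 0.62547 mol → 0.62547 mol Si, 1.25094 mol O.
Total oxygen = 2.50742 mol. Normalization factor = 12/2.50742 = 4.78580.
Fe per 12 O = 0.50303 × 4.78580 = 2.407.

2.407 Fe apfu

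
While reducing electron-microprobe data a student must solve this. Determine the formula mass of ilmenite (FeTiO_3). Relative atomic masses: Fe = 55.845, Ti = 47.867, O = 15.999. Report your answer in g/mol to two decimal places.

151.71 g/mol

The formula mass is the sum 1·55.845 + 1·47.867 + 3·15.999.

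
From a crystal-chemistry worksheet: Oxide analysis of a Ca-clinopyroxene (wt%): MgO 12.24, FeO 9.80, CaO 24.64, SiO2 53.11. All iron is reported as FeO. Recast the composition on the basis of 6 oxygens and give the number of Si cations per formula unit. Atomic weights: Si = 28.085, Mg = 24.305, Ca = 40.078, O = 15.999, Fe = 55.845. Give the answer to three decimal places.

MgO (M=40.304): mol = 0.30369; Mg = 0.30369, O = 0.30369.
FeO (M=71.844): mol = 0.13641; Fe = 0.13641, O = 0.13641.
CaO (M=56.077): mol = 0.43940; Ca = 0.43940, O = 0.43940.
SiO2 (M=60.083): mol = 0.88394; Si = 0.88394, O = 1.76788.
ΣO = 2.64738; factor = 6/ΣO = 2.26639.
Si apfu = 0.88394 × 2.26639 = 2.003.

2.003 Si apfu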